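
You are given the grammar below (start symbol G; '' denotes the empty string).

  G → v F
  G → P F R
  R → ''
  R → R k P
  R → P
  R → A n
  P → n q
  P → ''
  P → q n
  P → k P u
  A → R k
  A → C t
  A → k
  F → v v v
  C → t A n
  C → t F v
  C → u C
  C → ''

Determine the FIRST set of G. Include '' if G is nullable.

{ k, n, q, v }

G → v F contributes {v}.
From G → P F R: P nullable, take FIRST(P) ∪ FIRST(F) = { k, n, q, v }.
Union: FIRST(G) = { k, n, q, v }.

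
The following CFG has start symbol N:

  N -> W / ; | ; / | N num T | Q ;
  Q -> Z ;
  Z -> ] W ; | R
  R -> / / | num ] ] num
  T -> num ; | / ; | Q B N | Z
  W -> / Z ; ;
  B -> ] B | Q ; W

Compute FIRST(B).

B -> ] B contributes {]}.
From B -> Q ; W: add FIRST(Q) = { /, ], num }.
Union: FIRST(B) = { /, ], num }.

{ /, ], num }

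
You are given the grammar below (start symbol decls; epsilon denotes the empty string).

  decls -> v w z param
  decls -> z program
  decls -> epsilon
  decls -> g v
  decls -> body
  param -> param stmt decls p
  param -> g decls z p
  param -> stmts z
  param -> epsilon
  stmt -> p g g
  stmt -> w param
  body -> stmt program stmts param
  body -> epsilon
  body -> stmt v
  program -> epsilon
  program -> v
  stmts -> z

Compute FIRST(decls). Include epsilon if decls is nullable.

{ g, p, v, w, z, epsilon }

decls -> v w z param contributes {v}.
decls -> z program contributes {z}.
decls -> epsilon contributes epsilon.
decls -> g v contributes {g}.
From decls -> body: add FIRST(body) = { p, w, epsilon } (including epsilon since body is nullable).
Union: FIRST(decls) = { g, p, v, w, z, epsilon }.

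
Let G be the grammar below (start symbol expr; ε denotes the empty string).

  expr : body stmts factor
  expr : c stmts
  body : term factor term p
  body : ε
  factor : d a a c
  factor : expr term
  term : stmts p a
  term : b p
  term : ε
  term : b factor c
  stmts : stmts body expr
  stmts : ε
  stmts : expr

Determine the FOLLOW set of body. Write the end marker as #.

In expr : body stmts factor: add FIRST(stmts factor) = { b, c, d, p }.
In stmts : stmts body expr: add FIRST(expr) = { b, c, d, p }.
Union: FOLLOW(body) = { b, c, d, p }.

{ b, c, d, p }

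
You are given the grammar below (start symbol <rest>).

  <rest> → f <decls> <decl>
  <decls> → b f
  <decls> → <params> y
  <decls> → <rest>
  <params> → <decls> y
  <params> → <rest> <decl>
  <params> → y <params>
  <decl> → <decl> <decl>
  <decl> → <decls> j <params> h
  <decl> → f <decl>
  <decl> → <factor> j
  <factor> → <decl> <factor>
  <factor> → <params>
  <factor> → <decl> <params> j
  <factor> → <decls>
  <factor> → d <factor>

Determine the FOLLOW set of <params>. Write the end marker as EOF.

{ h, j, y }

In <decls> → <params> y: add FIRST(y) = { y }.
In <params> → y <params>: <params> is at the end, add FOLLOW(<params>) = { h, j, y }.
In <decl> → <decls> j <params> h: add FIRST(h) = { h }.
In <factor> → <params>: <params> is at the end, add FOLLOW(<factor>) = { j }.
In <factor> → <decl> <params> j: add FIRST(j) = { j }.
Union: FOLLOW(<params>) = { h, j, y }.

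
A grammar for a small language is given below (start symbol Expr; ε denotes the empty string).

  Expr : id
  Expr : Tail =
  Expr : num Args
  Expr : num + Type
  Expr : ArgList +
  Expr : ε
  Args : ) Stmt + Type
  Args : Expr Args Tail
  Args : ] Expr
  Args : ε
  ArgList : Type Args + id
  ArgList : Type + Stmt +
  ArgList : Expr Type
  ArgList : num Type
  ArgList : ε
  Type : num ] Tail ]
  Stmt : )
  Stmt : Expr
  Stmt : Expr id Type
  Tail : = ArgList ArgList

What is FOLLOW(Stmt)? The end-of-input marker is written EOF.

In Args : ) Stmt + Type: add FIRST(+ Type) = { + }.
In ArgList : Type + Stmt +: add FIRST(+) = { + }.
Union: FOLLOW(Stmt) = { + }.

{ + }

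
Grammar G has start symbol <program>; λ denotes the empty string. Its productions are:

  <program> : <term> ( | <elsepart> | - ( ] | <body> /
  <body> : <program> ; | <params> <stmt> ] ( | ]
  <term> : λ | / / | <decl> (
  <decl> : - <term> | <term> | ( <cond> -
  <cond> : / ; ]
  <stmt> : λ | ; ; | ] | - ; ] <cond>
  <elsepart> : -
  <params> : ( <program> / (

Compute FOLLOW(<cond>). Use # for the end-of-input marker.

{ -, ] }

In <decl> : ( <cond> -: add FIRST(-) = { - }.
In <stmt> : - ; ] <cond>: <cond> is at the end, add FOLLOW(<stmt>) = { ] }.
Union: FOLLOW(<cond>) = { -, ] }.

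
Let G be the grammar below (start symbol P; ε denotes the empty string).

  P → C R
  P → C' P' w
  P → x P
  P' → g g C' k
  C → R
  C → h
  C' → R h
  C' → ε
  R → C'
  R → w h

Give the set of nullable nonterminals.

Directly nullable (have an ε-production): C'.
C → R with every symbol nullable, so C is nullable.
R → C' with every symbol nullable, so R is nullable.
P → C R with every symbol nullable, so P is nullable.
No other nonterminal has a production whose RHS symbols are all nullable.

{ C, C', P, R }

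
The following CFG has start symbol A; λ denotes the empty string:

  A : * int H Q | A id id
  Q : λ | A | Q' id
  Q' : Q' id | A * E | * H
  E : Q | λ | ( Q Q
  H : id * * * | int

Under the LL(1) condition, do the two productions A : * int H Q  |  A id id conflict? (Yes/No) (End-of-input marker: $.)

FIRST(* int H Q) = { * } and FIRST(A id id) = { * }.
Both contain *, so the two alternatives are not disjoint — LL(1) conflict.

Yes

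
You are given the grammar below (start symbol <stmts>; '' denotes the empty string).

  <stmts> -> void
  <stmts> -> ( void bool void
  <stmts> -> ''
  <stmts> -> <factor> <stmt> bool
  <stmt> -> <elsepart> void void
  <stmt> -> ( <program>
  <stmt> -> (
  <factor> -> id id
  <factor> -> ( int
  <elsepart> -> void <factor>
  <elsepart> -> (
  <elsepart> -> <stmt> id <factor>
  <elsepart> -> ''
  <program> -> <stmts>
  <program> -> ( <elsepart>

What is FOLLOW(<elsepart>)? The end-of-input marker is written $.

In <stmt> -> <elsepart> void void: add FIRST(void void) = { void }.
In <program> -> ( <elsepart>: <elsepart> is at the end, add FOLLOW(<program>) = { bool, id }.
Union: FOLLOW(<elsepart>) = { bool, id, void }.

{ bool, id, void }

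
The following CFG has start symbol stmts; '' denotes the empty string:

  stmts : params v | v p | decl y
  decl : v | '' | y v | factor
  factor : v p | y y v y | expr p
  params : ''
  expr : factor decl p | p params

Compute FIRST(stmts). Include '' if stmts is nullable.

{ p, v, y }

From stmts : params v: params nullable, take FIRST(params) ∪ {v} = { v }.
stmts : v p contributes {v}.
From stmts : decl y: decl nullable, take FIRST(decl) ∪ {y} = { p, v, y }.
Union: FIRST(stmts) = { p, v, y }.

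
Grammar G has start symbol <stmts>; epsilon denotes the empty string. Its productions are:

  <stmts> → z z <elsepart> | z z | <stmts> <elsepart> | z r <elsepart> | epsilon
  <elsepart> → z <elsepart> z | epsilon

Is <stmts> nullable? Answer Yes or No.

Yes

<stmts> has an epsilon-production, so <stmts> ⇒ epsilon.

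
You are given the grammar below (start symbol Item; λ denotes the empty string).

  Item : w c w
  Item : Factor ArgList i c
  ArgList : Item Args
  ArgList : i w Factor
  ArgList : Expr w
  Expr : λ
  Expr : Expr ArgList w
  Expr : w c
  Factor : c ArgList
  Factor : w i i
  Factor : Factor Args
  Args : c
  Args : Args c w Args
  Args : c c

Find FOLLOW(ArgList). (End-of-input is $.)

{ c, i, w }

In Item : Factor ArgList i c: add FIRST(i c) = { i }.
In Expr : Expr ArgList w: add FIRST(w) = { w }.
In Factor : c ArgList: ArgList is at the end, add FOLLOW(Factor) = { c, i, w }.
Union: FOLLOW(ArgList) = { c, i, w }.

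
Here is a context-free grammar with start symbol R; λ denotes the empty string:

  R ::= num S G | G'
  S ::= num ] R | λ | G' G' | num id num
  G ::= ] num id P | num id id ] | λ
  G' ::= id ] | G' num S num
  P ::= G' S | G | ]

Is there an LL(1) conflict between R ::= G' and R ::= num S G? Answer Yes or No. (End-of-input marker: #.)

FIRST(G') = { id } and FIRST(num S G) = { num }.
The FIRST sets are disjoint and neither alternative is nullable — no conflict.

No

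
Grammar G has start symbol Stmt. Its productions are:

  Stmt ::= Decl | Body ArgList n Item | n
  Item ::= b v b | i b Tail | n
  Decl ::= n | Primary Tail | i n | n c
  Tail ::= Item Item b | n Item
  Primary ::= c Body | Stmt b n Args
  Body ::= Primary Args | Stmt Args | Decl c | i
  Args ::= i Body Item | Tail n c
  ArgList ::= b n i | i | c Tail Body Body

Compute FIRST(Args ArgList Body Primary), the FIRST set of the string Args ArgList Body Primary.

{ b, i, n }

Add FIRST(Args) = { b, i, n }; Args is not nullable, stop.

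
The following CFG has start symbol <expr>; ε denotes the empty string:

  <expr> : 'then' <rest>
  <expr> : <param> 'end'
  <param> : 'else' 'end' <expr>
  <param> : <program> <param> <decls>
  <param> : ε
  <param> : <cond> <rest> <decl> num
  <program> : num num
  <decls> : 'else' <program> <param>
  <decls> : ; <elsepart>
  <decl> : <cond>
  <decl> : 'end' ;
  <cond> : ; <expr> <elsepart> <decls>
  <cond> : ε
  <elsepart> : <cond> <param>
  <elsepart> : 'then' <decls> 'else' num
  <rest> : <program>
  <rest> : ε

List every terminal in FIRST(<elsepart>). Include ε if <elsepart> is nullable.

{ 'else', 'end', 'then', ;, num, ε }

From <elsepart> : <cond> <param>: <cond>, <param> nullable, take FIRST(<cond>) ∪ FIRST(<param>) = { 'else', 'end', ;, num }; also ε since the whole RHS is nullable.
<elsepart> : 'then' <decls> 'else' num contributes {'then'}.
Union: FIRST(<elsepart>) = { 'else', 'end', 'then', ;, num, ε }.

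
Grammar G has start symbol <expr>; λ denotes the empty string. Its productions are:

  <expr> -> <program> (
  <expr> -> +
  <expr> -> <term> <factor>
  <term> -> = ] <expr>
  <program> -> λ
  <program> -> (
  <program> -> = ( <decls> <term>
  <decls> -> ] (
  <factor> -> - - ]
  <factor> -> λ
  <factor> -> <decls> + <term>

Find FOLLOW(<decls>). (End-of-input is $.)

In <program> -> = ( <decls> <term>: add FIRST(<term>) = { = }.
In <factor> -> <decls> + <term>: add FIRST(+ <term>) = { + }.
Union: FOLLOW(<decls>) = { +, = }.

{ +, = }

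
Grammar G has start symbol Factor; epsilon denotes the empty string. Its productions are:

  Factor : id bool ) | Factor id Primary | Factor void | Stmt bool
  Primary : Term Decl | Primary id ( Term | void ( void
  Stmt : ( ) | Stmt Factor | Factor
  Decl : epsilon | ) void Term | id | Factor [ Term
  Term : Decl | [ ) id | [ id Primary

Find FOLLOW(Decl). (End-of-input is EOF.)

{ EOF, (, ), [, bool, id, void }

In Primary : Term Decl: Decl is at the end, add FOLLOW(Primary) = { EOF, (, ), [, bool, id, void }.
In Term : Decl: Decl is at the end, add FOLLOW(Term) = { EOF, (, ), [, bool, id, void }.
Union: FOLLOW(Decl) = { EOF, (, ), [, bool, id, void }.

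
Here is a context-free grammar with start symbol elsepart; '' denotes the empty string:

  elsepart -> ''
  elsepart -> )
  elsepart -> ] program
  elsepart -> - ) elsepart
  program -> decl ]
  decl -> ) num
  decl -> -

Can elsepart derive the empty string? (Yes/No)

Yes

elsepart has an ''-production, so elsepart ⇒ ''.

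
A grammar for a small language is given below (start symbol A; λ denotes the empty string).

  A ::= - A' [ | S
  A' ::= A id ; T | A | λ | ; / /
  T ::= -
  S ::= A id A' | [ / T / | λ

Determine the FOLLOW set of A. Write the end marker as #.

A is the start symbol, so # ∈ FOLLOW(A).
In A' ::= A id ; T: add FIRST(id ; T) = { id }.
In A' ::= A: A is at the end, add FOLLOW(A') = { #, [, id }.
In S ::= A id A': add FIRST(id A') = { id }.
Union: FOLLOW(A) = { #, [, id }.

{ #, [, id }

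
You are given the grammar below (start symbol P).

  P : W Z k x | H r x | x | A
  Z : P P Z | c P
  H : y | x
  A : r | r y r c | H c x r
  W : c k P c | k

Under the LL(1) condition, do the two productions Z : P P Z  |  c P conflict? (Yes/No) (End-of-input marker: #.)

FIRST(P P Z) = { c, k, r, x, y } and FIRST(c P) = { c }.
Both contain c, so the two alternatives are not disjoint — LL(1) conflict.

Yes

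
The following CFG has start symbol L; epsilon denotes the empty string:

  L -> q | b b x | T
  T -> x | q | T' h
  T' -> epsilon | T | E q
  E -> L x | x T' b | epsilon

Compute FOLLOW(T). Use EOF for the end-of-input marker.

{ EOF, b, h, x }

In L -> T: T is at the end, add FOLLOW(L) = { EOF, x }.
In T' -> T: T is at the end, add FOLLOW(T') = { b, h }.
Union: FOLLOW(T) = { EOF, b, h, x }.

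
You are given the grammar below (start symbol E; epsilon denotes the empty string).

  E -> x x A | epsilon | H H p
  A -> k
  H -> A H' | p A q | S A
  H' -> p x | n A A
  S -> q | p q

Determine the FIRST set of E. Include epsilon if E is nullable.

{ k, p, q, x, epsilon }

E -> x x A contributes {x}.
E -> epsilon contributes epsilon.
From E -> H H p: add FIRST(H) = { k, p, q }.
Union: FIRST(E) = { k, p, q, x, epsilon }.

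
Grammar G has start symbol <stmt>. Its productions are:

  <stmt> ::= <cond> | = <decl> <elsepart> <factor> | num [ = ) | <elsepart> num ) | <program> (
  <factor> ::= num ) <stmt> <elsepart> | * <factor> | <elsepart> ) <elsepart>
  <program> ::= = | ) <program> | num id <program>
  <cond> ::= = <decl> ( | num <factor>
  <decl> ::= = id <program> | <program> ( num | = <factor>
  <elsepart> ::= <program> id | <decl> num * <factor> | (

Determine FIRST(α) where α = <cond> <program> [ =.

Add FIRST(<cond>) = { =, num }; <cond> is not nullable, stop.

{ =, num }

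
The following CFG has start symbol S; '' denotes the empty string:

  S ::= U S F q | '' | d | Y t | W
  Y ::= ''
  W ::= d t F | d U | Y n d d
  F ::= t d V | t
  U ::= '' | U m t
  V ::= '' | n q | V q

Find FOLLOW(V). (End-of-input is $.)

{ $, q, t }

In F ::= t d V: V is at the end, add FOLLOW(F) = { $, q, t }.
In V ::= V q: add FIRST(q) = { q }.
Union: FOLLOW(V) = { $, q, t }.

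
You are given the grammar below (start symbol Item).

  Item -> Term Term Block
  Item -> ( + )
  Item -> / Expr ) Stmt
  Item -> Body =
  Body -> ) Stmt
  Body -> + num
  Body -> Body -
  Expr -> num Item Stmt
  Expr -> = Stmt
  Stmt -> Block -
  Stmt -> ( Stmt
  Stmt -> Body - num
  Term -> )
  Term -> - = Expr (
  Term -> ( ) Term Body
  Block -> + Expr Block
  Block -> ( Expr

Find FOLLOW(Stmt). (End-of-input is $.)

In Item -> / Expr ) Stmt: Stmt is at the end, add FOLLOW(Item) = { $, (, ), + }.
In Body -> ) Stmt: Stmt is at the end, add FOLLOW(Body) = { (, ), +, -, = }.
In Expr -> num Item Stmt: Stmt is at the end, add FOLLOW(Expr) = { $, (, ), +, - }.
In Expr -> = Stmt: Stmt is at the end, add FOLLOW(Expr) = { $, (, ), +, - }.
In Stmt -> ( Stmt: Stmt is at the end, add FOLLOW(Stmt) = { $, (, ), +, -, = }.
Union: FOLLOW(Stmt) = { $, (, ), +, -, = }.

{ $, (, ), +, -, = }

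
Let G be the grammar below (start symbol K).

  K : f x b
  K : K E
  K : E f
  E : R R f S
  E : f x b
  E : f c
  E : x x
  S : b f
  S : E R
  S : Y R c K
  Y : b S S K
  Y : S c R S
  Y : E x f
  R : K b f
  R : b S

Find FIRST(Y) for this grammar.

{ b, f, x }

Y : b S S K contributes {b}.
From Y : S c R S: add FIRST(S) = { b, f, x }.
From Y : E x f: add FIRST(E) = { b, f, x }.
Union: FIRST(Y) = { b, f, x }.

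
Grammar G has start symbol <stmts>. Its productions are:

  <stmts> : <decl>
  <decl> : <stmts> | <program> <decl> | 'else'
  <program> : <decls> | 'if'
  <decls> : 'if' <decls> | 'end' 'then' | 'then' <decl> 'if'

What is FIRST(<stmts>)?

{ 'else', 'end', 'if', 'then' }

From <stmts> : <decl>: add FIRST(<decl>) = { 'else', 'end', 'if', 'then' }.
Union: FIRST(<stmts>) = { 'else', 'end', 'if', 'then' }.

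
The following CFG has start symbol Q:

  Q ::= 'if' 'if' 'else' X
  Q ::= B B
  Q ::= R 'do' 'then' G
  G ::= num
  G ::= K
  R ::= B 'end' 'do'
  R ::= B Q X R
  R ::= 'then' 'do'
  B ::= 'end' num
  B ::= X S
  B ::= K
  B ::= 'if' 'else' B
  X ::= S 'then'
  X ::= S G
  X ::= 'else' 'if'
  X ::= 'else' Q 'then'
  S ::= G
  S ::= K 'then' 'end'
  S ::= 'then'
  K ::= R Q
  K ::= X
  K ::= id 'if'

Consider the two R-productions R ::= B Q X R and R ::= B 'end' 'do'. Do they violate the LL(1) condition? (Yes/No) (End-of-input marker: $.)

FIRST(B Q X R) = { 'else', 'end', 'if', 'then', id, num } and FIRST(B 'end' 'do') = { 'else', 'end', 'if', 'then', id, num }.
Both contain 'else', so the two alternatives are not disjoint — LL(1) conflict.

Yes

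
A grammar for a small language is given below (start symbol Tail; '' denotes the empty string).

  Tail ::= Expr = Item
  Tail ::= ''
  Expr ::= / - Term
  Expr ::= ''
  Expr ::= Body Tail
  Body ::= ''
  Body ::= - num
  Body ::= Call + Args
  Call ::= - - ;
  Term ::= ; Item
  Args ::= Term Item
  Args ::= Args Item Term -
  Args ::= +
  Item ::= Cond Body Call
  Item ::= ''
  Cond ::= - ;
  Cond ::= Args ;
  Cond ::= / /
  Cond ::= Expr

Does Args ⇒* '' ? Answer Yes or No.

Nullable nonterminals: Body, Cond, Expr, Item, Tail.
No production of Args has an RHS whose symbols are all nullable, so Args is not nullable.

No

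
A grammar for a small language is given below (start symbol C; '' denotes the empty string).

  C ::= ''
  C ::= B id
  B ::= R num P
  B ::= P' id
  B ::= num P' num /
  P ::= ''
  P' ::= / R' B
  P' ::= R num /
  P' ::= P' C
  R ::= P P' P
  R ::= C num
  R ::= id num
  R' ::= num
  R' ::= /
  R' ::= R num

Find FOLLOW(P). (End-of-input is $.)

In B ::= R num P: P is at the end, add FOLLOW(B) = { /, id, num }.
In R ::= P P' P: add FIRST(P' P) = { /, id, num }.
In R ::= P P' P: P is at the end, add FOLLOW(R) = { num }.
Union: FOLLOW(P) = { /, id, num }.

{ /, id, num }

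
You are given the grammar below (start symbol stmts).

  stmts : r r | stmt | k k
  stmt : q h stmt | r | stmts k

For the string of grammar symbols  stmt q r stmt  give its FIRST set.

{ k, q, r }

Add FIRST(stmt) = { k, q, r }; stmt is not nullable, stop.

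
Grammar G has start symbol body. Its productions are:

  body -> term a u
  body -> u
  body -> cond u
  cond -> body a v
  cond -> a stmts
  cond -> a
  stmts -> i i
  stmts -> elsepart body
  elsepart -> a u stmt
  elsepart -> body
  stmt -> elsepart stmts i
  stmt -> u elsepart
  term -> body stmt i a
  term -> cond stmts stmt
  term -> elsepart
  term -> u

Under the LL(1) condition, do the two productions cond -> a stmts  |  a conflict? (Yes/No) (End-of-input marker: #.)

FIRST(a stmts) = { a } and FIRST(a) = { a }.
Both contain a, so the two alternatives are not disjoint — LL(1) conflict.

Yes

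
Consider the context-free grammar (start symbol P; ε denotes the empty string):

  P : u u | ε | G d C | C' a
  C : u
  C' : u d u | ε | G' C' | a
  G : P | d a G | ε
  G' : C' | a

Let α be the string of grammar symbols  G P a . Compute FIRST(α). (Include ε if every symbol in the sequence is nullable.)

{ a, d, u }

Add FIRST(G)\{ε} = { a, d, u }; G is nullable, continue.
Add FIRST(P)\{ε} = { a, d, u }; P is nullable, continue.
a is a terminal; add {a} and stop.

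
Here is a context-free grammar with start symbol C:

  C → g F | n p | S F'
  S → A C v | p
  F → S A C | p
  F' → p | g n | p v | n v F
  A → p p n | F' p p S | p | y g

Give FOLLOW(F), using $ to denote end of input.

{ $, p, v }

In C → g F: F is at the end, add FOLLOW(C) = { $, p, v }.
In F' → n v F: F is at the end, add FOLLOW(F') = { $, p, v }.
Union: FOLLOW(F) = { $, p, v }.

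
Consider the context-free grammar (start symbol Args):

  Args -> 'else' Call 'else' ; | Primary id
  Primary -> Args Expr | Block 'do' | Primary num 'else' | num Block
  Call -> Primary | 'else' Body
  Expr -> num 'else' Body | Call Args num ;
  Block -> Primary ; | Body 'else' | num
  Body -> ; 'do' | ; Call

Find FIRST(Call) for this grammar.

From Call -> Primary: add FIRST(Primary) = { 'else', ;, num }.
Call -> 'else' Body contributes {'else'}.
Union: FIRST(Call) = { 'else', ;, num }.

{ 'else', ;, num }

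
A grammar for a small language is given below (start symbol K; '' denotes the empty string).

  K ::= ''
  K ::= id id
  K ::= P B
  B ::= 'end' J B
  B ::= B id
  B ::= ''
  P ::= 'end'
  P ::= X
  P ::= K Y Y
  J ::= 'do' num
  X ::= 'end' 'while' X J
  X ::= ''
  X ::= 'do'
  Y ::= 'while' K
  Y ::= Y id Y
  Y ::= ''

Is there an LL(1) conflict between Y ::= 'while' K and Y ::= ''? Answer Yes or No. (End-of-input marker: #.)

Yes

FIRST('while' K) = { 'while' } and FIRST('') = { '' }.
The second alternative is nullable and FOLLOW(Y) = { #, 'end', 'while', id } shares 'while' with FIRST of the first — conflict.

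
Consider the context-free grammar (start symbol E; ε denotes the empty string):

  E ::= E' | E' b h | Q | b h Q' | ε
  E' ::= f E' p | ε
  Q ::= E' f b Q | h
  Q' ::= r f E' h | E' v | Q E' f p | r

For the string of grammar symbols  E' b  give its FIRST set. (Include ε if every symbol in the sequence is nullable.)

Add FIRST(E')\{ε} = { f }; E' is nullable, continue.
b is a terminal; add {b} and stop.

{ b, f }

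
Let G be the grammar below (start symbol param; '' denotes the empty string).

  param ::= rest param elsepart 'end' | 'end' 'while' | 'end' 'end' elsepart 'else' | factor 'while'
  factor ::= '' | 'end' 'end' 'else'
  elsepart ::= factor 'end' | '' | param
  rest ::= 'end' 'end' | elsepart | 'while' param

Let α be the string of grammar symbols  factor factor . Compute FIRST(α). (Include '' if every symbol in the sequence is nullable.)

{ 'end', '' }

Add FIRST(factor)\{''} = { 'end' }; factor is nullable, continue.
Add FIRST(factor)\{''} = { 'end' }; factor is nullable, continue.
Every symbol is nullable, so include ''.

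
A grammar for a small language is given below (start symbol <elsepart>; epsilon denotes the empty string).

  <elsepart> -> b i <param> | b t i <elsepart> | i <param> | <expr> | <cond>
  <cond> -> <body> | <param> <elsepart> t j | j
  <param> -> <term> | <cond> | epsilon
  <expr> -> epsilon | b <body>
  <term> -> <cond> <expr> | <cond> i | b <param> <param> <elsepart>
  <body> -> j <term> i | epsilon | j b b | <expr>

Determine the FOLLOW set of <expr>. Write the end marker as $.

In <elsepart> -> <expr>: <expr> is at the end, add FOLLOW(<elsepart>) = { $, b, i, j, t }.
In <term> -> <cond> <expr>: <expr> is at the end, add FOLLOW(<term>) = { $, b, i, j, t }.
In <body> -> <expr>: <expr> is at the end, add FOLLOW(<body>) = { $, b, i, j, t }.
Union: FOLLOW(<expr>) = { $, b, i, j, t }.

{ $, b, i, j, t }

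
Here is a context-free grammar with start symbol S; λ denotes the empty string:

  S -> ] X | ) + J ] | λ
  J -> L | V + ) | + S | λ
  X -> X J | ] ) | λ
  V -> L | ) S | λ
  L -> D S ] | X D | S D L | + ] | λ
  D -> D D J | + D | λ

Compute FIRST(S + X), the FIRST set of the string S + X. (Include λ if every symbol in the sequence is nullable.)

Add FIRST(S)\{λ} = { ), ] }; S is nullable, continue.
+ is a terminal; add {+} and stop.

{ ), +, ] }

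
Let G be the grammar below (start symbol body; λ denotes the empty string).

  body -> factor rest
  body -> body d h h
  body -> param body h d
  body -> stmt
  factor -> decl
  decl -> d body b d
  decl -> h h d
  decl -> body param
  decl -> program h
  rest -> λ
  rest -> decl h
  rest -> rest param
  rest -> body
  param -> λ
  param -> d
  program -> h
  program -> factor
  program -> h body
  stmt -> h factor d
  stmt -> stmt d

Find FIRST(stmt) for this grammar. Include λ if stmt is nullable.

stmt -> h factor d contributes {h}.
From stmt -> stmt d: add FIRST(stmt) = { h }.
Union: FIRST(stmt) = { h }.

{ h }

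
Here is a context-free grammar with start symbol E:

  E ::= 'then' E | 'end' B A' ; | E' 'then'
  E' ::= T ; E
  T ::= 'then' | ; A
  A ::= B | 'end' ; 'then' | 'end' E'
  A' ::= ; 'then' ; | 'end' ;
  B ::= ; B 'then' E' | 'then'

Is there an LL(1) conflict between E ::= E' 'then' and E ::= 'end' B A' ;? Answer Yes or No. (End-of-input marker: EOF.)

No

FIRST(E' 'then') = { 'then', ; } and FIRST('end' B A' ;) = { 'end' }.
The FIRST sets are disjoint and neither alternative is nullable — no conflict.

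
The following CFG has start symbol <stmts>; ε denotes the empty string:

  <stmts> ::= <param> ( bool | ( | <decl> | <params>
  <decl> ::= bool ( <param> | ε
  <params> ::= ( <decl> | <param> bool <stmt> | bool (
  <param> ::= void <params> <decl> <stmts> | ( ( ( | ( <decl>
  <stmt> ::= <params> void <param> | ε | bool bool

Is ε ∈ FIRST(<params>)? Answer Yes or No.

No

Nullable nonterminals: <decl>, <stmt>, <stmts>.
No production of <params> has an RHS whose symbols are all nullable, so <params> is not nullable.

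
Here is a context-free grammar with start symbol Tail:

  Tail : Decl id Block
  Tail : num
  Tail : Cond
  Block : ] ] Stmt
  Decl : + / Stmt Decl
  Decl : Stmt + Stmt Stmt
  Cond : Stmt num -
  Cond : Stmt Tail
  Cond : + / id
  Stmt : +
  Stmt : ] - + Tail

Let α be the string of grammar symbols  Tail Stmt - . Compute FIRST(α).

Add FIRST(Tail) = { +, ], num }; Tail is not nullable, stop.

{ +, ], num }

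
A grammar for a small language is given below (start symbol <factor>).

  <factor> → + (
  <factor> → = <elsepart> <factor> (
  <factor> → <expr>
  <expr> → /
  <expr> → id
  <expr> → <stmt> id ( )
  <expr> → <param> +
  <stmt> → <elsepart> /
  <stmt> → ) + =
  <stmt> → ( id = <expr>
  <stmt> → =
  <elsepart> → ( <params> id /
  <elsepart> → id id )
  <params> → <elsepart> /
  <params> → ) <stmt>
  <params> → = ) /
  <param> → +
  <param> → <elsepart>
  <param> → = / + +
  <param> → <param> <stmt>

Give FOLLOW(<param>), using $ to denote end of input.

In <expr> → <param> +: add FIRST(+) = { + }.
In <param> → <param> <stmt>: add FIRST(<stmt>) = { (, ), =, id }.
Union: FOLLOW(<param>) = { (, ), +, =, id }.

{ (, ), +, =, id }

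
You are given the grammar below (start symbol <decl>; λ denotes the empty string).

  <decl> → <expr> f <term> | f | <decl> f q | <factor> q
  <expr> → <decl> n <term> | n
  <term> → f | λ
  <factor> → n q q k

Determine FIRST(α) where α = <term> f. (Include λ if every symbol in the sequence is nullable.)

Add FIRST(<term>)\{λ} = { f }; <term> is nullable, continue.
f is a terminal; add {f} and stop.

{ f }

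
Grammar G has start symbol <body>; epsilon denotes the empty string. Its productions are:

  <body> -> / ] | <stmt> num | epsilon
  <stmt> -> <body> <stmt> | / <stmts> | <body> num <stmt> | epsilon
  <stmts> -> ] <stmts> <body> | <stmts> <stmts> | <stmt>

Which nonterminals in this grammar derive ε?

Directly nullable (have an epsilon-production): <body>, <stmt>.
<stmts> -> <stmts> <stmts> with every symbol nullable, so <stmts> is nullable.

{ <body>, <stmt>, <stmts> }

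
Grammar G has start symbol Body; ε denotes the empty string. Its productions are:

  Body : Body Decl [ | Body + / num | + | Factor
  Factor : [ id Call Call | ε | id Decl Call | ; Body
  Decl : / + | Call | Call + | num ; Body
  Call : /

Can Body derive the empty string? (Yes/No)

Body : Factor and each of Factor is nullable, so Body ⇒* ε.

Yes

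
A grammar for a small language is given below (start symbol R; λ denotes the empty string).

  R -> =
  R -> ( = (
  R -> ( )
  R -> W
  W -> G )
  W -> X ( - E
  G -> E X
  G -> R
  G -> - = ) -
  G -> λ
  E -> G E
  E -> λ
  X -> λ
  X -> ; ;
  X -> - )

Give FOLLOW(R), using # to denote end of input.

{ #, (, ), -, ;, = }

R is the start symbol, so # ∈ FOLLOW(R).
In G -> R: R is at the end, add FOLLOW(G) = { #, (, ), -, ;, = }.
Union: FOLLOW(R) = { #, (, ), -, ;, = }.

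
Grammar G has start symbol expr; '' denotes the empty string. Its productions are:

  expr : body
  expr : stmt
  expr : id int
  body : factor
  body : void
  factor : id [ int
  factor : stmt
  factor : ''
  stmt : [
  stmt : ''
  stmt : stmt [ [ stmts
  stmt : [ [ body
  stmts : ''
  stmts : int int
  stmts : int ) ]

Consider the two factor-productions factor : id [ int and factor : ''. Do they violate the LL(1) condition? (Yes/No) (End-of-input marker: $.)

No

FIRST(id [ int) = { id } and FIRST('') = { '' }.
The second is nullable but FOLLOW(factor) = { $, [ } is disjoint from FIRST of the first.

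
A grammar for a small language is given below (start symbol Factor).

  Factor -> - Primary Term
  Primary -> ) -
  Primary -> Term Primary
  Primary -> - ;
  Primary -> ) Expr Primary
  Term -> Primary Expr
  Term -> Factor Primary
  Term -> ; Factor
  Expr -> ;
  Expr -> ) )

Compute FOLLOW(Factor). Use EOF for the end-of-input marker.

Factor is the start symbol, so EOF ∈ FOLLOW(Factor).
In Term -> Factor Primary: add FIRST(Primary) = { ), -, ; }.
In Term -> ; Factor: Factor is at the end, add FOLLOW(Term) = { EOF, ), -, ; }.
Union: FOLLOW(Factor) = { EOF, ), -, ; }.

{ EOF, ), -, ; }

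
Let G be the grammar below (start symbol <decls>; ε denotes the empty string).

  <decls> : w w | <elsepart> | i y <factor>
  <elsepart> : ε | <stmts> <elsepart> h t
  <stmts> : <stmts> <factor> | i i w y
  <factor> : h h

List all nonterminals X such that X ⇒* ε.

{ <decls>, <elsepart> }

Directly nullable (have an ε-production): <elsepart>.
<decls> : <elsepart> with every symbol nullable, so <decls> is nullable.
No other nonterminal has a production whose RHS symbols are all nullable.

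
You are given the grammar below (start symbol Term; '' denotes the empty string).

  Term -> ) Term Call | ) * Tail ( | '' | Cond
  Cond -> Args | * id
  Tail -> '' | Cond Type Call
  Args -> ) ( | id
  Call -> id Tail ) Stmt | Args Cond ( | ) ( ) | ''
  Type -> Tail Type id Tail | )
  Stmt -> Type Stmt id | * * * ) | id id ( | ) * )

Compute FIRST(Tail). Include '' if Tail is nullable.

{ ), *, id, '' }

Tail -> '' contributes ''.
From Tail -> Cond Type Call: add FIRST(Cond) = { ), *, id }.
Union: FIRST(Tail) = { ), *, id, '' }.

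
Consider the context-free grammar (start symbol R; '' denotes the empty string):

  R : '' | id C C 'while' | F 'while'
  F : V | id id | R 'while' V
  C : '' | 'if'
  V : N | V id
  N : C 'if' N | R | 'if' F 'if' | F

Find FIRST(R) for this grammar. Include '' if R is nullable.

R : '' contributes ''.
R : id C C 'while' contributes {id}.
From R : F 'while': F nullable, take FIRST(F) ∪ {'while'} = { 'if', 'while', id }.
Union: FIRST(R) = { 'if', 'while', id, '' }.

{ 'if', 'while', id, '' }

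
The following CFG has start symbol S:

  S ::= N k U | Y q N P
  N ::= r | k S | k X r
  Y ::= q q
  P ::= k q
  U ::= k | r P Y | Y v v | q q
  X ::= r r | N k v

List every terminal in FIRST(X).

X ::= r r contributes {r}.
From X ::= N k v: add FIRST(N) = { k, r }.
Union: FIRST(X) = { k, r }.

{ k, r }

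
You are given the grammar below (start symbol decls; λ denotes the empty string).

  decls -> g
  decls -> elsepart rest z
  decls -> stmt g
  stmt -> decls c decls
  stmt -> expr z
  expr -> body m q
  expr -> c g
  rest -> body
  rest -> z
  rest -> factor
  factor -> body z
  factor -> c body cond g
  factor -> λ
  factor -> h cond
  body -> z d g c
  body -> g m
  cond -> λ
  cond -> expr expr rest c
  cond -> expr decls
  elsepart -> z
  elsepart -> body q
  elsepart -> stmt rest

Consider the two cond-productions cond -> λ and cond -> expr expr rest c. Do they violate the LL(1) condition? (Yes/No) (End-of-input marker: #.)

FIRST(λ) = { λ } and FIRST(expr expr rest c) = { c, g, z }.
The first alternative is nullable and FOLLOW(cond) = { c, g, h, z } shares c with FIRST of the second — conflict.

Yes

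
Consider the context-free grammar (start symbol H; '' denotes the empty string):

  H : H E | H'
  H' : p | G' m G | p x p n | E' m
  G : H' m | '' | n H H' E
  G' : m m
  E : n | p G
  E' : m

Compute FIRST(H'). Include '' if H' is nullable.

{ m, p }

H' : p contributes {p}.
From H' : G' m G: add FIRST(G') = { m }.
H' : p x p n contributes {p}.
From H' : E' m: add FIRST(E') = { m }.
Union: FIRST(H') = { m, p }.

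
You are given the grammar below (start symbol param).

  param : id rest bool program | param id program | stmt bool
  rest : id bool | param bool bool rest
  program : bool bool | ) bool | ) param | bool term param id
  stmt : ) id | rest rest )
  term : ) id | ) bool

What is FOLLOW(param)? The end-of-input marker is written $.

{ $, bool, id }

param is the start symbol, so $ ∈ FOLLOW(param).
In param : param id program: add FIRST(id program) = { id }.
In rest : param bool bool rest: add FIRST(bool bool rest) = { bool }.
In program : ) param: param is at the end, add FOLLOW(program) = { $, bool, id }.
In program : bool term param id: add FIRST(id) = { id }.
Union: FOLLOW(param) = { $, bool, id }.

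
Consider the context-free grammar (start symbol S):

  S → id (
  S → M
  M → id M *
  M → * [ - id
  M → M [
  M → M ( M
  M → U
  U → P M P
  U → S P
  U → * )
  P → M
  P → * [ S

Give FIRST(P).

From P → M: add FIRST(M) = { *, id }.
P → * [ S contributes {*}.
Union: FIRST(P) = { *, id }.

{ *, id }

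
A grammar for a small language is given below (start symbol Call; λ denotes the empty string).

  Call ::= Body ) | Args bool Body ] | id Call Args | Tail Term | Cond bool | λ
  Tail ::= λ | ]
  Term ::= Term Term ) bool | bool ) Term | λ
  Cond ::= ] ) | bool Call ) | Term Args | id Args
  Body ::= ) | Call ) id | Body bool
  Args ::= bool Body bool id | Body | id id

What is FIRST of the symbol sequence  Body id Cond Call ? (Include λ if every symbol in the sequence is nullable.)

{ ), ], bool, id }

Add FIRST(Body) = { ), ], bool, id }; Body is not nullable, stop.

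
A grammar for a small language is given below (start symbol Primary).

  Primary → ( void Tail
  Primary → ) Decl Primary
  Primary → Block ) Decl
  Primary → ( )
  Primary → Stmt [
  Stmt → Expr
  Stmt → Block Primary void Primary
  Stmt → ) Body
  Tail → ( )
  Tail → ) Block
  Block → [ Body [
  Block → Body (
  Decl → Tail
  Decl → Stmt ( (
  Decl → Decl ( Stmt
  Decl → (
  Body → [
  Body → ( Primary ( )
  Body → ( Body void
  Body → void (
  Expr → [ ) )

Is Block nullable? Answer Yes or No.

No

No nonterminal in this grammar is nullable.
No production of Block has an RHS whose symbols are all nullable, so Block is not nullable.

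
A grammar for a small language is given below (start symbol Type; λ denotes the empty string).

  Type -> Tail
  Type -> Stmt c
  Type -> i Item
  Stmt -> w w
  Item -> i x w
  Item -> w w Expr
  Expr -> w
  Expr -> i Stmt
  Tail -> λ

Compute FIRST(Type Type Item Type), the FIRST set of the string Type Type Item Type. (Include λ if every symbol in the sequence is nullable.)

Add FIRST(Type)\{λ} = { i, w }; Type is nullable, continue.
Add FIRST(Type)\{λ} = { i, w }; Type is nullable, continue.
Add FIRST(Item) = { i, w }; Item is not nullable, stop.

{ i, w }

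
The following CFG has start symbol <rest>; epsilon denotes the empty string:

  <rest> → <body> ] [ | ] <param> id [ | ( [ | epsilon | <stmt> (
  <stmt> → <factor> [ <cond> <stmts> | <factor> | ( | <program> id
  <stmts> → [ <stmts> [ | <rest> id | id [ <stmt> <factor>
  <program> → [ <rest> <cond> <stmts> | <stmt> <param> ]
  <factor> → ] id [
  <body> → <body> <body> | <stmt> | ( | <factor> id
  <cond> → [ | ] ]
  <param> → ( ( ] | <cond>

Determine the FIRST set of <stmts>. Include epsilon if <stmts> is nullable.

<stmts> → [ <stmts> [ contributes {[}.
From <stmts> → <rest> id: <rest> nullable, take FIRST(<rest>) ∪ {id} = { (, [, ], id }.
<stmts> → id [ <stmt> <factor> contributes {id}.
Union: FIRST(<stmts>) = { (, [, ], id }.

{ (, [, ], id }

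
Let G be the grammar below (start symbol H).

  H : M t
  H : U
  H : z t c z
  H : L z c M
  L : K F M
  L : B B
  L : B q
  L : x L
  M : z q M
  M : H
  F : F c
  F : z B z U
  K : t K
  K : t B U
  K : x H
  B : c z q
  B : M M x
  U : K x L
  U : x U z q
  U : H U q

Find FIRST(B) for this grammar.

{ c, t, x, z }

B : c z q contributes {c}.
From B : M M x: add FIRST(M) = { c, t, x, z }.
Union: FIRST(B) = { c, t, x, z }.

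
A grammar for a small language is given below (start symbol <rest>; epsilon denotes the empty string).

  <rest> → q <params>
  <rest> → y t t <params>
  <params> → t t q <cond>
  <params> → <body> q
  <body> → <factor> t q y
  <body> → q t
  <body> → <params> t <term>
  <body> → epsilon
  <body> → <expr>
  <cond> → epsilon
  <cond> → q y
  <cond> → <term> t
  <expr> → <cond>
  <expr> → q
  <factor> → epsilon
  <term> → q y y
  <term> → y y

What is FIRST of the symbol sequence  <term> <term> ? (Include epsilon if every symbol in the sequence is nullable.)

Add FIRST(<term>) = { q, y }; <term> is not nullable, stop.

{ q, y }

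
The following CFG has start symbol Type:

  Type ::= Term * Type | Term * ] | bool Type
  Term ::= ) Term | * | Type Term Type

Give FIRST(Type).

{ ), *, bool }

From Type ::= Term * Type: add FIRST(Term) = { ), *, bool }.
From Type ::= Term * ]: add FIRST(Term) = { ), *, bool }.
Type ::= bool Type contributes {bool}.
Union: FIRST(Type) = { ), *, bool }.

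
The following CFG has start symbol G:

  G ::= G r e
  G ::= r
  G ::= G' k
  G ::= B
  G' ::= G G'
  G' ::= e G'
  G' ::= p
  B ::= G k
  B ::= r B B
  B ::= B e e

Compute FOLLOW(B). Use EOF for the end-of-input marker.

In G ::= B: B is at the end, add FOLLOW(G) = { EOF, e, k, p, r }.
In B ::= r B B: add FIRST(B) = { e, p, r }.
In B ::= r B B: B is at the end, add FOLLOW(B) = { EOF, e, k, p, r }.
In B ::= B e e: add FIRST(e e) = { e }.
Union: FOLLOW(B) = { EOF, e, k, p, r }.

{ EOF, e, k, p, r }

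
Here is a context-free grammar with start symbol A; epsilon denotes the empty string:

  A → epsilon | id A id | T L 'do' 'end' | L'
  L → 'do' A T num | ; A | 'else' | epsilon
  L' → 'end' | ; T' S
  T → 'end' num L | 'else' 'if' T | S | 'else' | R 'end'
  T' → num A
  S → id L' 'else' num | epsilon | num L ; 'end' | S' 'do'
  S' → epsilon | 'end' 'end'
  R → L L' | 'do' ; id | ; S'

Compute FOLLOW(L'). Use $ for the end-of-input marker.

{ $, 'do', 'else', 'end', ;, id, num }

In A → L': L' is at the end, add FOLLOW(A) = { $, 'do', 'else', 'end', ;, id, num }.
In S → id L' 'else' num: add FIRST('else' num) = { 'else' }.
In R → L L': L' is at the end, add FOLLOW(R) = { 'end' }.
Union: FOLLOW(L') = { $, 'do', 'else', 'end', ;, id, num }.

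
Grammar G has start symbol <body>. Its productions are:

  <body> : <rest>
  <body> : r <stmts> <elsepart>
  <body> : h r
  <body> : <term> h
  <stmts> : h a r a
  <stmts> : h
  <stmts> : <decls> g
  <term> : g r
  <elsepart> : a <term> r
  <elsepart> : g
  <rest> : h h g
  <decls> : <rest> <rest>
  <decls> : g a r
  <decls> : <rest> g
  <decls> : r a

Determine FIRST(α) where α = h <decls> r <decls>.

h is a terminal; add {h} and stop.

{ h }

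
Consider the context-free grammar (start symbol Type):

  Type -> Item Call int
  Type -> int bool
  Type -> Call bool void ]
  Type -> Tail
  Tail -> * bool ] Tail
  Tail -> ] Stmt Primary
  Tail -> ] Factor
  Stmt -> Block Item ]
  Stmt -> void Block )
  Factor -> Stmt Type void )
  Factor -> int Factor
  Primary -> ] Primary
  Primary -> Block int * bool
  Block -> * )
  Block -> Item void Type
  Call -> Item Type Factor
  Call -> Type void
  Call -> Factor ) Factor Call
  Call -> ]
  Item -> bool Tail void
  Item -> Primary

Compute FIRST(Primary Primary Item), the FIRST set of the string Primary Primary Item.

{ *, ], bool }

Add FIRST(Primary) = { *, ], bool }; Primary is not nullable, stop.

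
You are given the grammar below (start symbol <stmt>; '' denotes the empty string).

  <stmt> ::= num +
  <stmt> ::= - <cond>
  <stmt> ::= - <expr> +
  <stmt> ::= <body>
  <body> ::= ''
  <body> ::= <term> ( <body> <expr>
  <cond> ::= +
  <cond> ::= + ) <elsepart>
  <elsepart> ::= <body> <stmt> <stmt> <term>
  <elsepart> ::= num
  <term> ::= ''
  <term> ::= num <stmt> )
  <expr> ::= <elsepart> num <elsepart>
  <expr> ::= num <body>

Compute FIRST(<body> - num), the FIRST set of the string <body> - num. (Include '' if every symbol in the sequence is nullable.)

{ (, -, num }

Add FIRST(<body>)\{''} = { (, num }; <body> is nullable, continue.
- is a terminal; add {-} and stop.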